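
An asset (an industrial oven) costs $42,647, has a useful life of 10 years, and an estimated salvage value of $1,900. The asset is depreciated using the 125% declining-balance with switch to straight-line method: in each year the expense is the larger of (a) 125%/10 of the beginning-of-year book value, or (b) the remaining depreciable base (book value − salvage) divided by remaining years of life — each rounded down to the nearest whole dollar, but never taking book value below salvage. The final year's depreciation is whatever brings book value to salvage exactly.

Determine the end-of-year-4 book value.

Depreciable base = $42,647 − $1,900 = $40,747.
Year 1: DB = ⌊$42,647 × 125%/10⌋ = $5,330; SL = ⌊$40,747/10⌋ = $4,074 → take DB $5,330. Book value $37,317.
Year 2: DB = ⌊$37,317 × 125%/10⌋ = $4,664; SL = ⌊$35,417/9⌋ = $3,935 → take DB $4,664. Book value $32,653.
Year 3: DB = ⌊$32,653 × 125%/10⌋ = $4,081; SL = ⌊$30,753/8⌋ = $3,844 → take DB $4,081. Book value $28,572.
Year 4: DB = ⌊$28,572 × 125%/10⌋ = $3,571; SL = ⌊$26,672/7⌋ = $3,810 → take SL $3,810. Book value $24,762.

$24,762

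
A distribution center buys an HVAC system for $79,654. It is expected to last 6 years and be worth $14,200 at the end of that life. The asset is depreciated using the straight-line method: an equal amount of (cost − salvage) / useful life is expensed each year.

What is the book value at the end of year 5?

Depreciable base = $79,654 − $14,200 = $65,454.
Annual expense = $65,454 / 6 = $10,909.
End of year 1: book value $68,745.
End of year 2: book value $57,836.
End of year 3: book value $46,927.
End of year 4: book value $36,018.
End of year 5: book value $25,109.

$25,109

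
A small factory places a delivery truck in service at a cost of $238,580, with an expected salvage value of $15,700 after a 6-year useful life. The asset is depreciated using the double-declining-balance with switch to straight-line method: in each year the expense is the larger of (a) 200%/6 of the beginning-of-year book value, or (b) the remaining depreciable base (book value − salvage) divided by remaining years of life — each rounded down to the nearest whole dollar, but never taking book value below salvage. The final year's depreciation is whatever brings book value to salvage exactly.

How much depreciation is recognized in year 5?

Depreciable base = $238,580 − $15,700 = $222,880.
Year 1: DB = ⌊$238,580 × 200%/6⌋ = $79,526; SL = ⌊$222,880/6⌋ = $37,146 → take DB $79,526. Book value $159,054.
Year 2: DB = ⌊$159,054 × 200%/6⌋ = $53,018; SL = ⌊$143,354/5⌋ = $28,670 → take DB $53,018. Book value $106,036.
Year 3: DB = ⌊$106,036 × 200%/6⌋ = $35,345; SL = ⌊$90,336/4⌋ = $22,584 → take DB $35,345. Book value $70,691.
Year 4: DB = ⌊$70,691 × 200%/6⌋ = $23,563; SL = ⌊$54,991/3⌋ = $18,330 → take DB $23,563. Book value $47,128.
Year 5: DB = ⌊$47,128 × 200%/6⌋ = $15,709; SL = ⌊$31,428/2⌋ = $15,714 → take SL $15,714. Book value $31,414.

$15,714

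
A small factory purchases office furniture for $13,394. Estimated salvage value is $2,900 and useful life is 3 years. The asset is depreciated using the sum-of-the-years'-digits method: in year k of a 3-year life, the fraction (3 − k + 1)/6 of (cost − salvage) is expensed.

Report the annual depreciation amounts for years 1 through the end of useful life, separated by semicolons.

Depreciable base = $13,394 − $2,900 = $10,494.
Sum of the years' digits = 3+2+1 = 6.
Year 1: $10,494 × 3/6 = $5,247. Book value $8,147.
Year 2: $10,494 × 2/6 = $3,498. Book value $4,649.
Year 3: $10,494 × 1/6 = $1,749. Book value $2,900.

$5,247; $3,498; $1,749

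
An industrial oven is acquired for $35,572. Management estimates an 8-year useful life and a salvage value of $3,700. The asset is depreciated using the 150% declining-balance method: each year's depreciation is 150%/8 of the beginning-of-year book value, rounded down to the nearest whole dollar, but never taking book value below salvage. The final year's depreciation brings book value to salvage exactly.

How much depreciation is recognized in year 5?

Depreciable base = $35,572 − $3,700 = $31,872.
Year 1: ⌊$35,572 × 150%/8⌋ = $6,669. Book value $28,903.
Year 2: ⌊$28,903 × 150%/8⌋ = $5,419. Book value $23,484.
Year 3: ⌊$23,484 × 150%/8⌋ = $4,403. Book value $19,081.
Year 4: ⌊$19,081 × 150%/8⌋ = $3,577. Book value $15,504.
Year 5: ⌊$15,504 × 150%/8⌋ = $2,907. Book value $12,597.

$2,907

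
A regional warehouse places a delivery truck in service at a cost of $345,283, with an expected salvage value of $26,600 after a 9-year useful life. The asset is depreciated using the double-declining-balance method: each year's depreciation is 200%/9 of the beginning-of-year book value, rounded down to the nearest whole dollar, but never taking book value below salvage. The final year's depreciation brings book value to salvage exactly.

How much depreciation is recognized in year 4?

$36,102

Depreciable base = $345,283 − $26,600 = $318,683.
Year 1: ⌊$345,283 × 200%/9⌋ = $76,729. Book value $268,554.
Year 2: ⌊$268,554 × 200%/9⌋ = $59,678. Book value $208,876.
Year 3: ⌊$208,876 × 200%/9⌋ = $46,416. Book value $162,460.
Year 4: ⌊$162,460 × 200%/9⌋ = $36,102. Book value $126,358.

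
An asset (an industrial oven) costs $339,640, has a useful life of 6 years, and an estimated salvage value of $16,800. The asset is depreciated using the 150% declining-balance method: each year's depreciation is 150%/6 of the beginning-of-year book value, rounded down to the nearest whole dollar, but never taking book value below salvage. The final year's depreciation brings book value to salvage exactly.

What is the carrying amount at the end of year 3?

$143,286

Depreciable base = $339,640 − $16,800 = $322,840.
Year 1: ⌊$339,640 × 150%/6⌋ = $84,910. Book value $254,730.
Year 2: ⌊$254,730 × 150%/6⌋ = $63,682. Book value $191,048.
Year 3: ⌊$191,048 × 150%/6⌋ = $47,762. Book value $143,286.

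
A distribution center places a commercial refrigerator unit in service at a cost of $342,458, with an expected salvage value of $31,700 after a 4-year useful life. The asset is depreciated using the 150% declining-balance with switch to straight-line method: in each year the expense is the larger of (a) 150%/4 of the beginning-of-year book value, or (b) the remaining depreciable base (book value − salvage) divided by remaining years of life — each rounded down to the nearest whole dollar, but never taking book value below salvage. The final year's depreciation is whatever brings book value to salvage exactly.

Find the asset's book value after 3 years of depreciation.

$82,737

Depreciable base = $342,458 − $31,700 = $310,758.
Year 1: DB = ⌊$342,458 × 150%/4⌋ = $128,421; SL = ⌊$310,758/4⌋ = $77,689 → take DB $128,421. Book value $214,037.
Year 2: DB = ⌊$214,037 × 150%/4⌋ = $80,263; SL = ⌊$182,337/3⌋ = $60,779 → take DB $80,263. Book value $133,774.
Year 3: DB = ⌊$133,774 × 150%/4⌋ = $50,165; SL = ⌊$102,074/2⌋ = $51,037 → take SL $51,037. Book value $82,737.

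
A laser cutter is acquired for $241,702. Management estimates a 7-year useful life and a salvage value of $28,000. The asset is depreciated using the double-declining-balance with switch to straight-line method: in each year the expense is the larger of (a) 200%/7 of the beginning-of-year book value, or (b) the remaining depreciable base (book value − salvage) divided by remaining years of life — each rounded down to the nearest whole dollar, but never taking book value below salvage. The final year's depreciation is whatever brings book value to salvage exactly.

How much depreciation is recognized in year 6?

$12,840

Depreciable base = $241,702 − $28,000 = $213,702.
Year 1: DB = ⌊$241,702 × 200%/7⌋ = $69,057; SL = ⌊$213,702/7⌋ = $30,528 → take DB $69,057. Book value $172,645.
Year 2: DB = ⌊$172,645 × 200%/7⌋ = $49,327; SL = ⌊$144,645/6⌋ = $24,107 → take DB $49,327. Book value $123,318.
Year 3: DB = ⌊$123,318 × 200%/7⌋ = $35,233; SL = ⌊$95,318/5⌋ = $19,063 → take DB $35,233. Book value $88,085.
Year 4: DB = ⌊$88,085 × 200%/7⌋ = $25,167; SL = ⌊$60,085/4⌋ = $15,021 → take DB $25,167. Book value $62,918.
Year 5: DB = ⌊$62,918 × 200%/7⌋ = $17,976; SL = ⌊$34,918/3⌋ = $11,639 → take DB $17,976. Book value $44,942.
Year 6: DB = ⌊$44,942 × 200%/7⌋ = $12,840; SL = ⌊$16,942/2⌋ = $8,471 → take DB $12,840. Book value $32,102.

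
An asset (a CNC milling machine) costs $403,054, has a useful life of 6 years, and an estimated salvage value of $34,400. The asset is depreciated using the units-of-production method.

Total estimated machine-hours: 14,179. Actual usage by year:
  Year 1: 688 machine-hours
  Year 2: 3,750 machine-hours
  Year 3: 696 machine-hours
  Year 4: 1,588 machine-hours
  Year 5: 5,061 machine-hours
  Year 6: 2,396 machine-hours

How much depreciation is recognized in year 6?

$62,296

Depreciable base = $403,054 − $34,400 = $368,654.
Rate = $368,654 / 14,179 machine-hours = $26 per machine-hour.
Year 1: 688 × $26 = $17,888. Book value $385,166.
Year 2: 3,750 × $26 = $97,500. Book value $287,666.
Year 3: 696 × $26 = $18,096. Book value $269,570.
Year 4: 1,588 × $26 = $41,288. Book value $228,282.
Year 5: 5,061 × $26 = $131,586. Book value $96,696.
Year 6: 2,396 × $26 = $62,296. Book value $34,400.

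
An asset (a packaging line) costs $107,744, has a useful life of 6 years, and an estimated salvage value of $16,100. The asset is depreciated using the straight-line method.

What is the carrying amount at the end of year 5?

$31,374

Depreciable base = $107,744 − $16,100 = $91,644.
Annual expense = $91,644 / 6 = $15,274.
End of year 1: book value $92,470.
End of year 2: book value $77,196.
End of year 3: book value $61,922.
End of year 4: book value $46,648.
End of year 5: book value $31,374.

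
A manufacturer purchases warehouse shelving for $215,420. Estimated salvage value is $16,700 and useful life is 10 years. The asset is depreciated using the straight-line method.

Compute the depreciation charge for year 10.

$19,872

Depreciable base = $215,420 − $16,700 = $198,720.
Annual expense = $198,720 / 10 = $19,872.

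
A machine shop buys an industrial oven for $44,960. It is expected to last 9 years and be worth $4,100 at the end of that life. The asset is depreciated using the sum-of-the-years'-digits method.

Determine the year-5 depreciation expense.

$4,540

Depreciable base = $44,960 − $4,100 = $40,860.
Sum of the years' digits = 9+8+7+6+5+4+3+2+1 = 45.
Year 1: $40,860 × 9/45 = $8,172. Book value $36,788.
Year 2: $40,860 × 8/45 = $7,264. Book value $29,524.
Year 3: $40,860 × 7/45 = $6,356. Book value $23,168.
Year 4: $40,860 × 6/45 = $5,448. Book value $17,720.
Year 5: $40,860 × 5/45 = $4,540. Book value $13,180.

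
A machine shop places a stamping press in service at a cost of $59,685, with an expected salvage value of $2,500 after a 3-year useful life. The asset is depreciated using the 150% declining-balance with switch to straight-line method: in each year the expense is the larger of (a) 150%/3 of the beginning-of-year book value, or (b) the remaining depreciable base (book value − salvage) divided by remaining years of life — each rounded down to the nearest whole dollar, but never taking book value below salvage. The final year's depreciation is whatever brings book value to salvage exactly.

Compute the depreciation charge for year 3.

$12,422

Depreciable base = $59,685 − $2,500 = $57,185.
Year 1: DB = ⌊$59,685 × 150%/3⌋ = $29,842; SL = ⌊$57,185/3⌋ = $19,061 → take DB $29,842. Book value $29,843.
Year 2: DB = ⌊$29,843 × 150%/3⌋ = $14,921; SL = ⌊$27,343/2⌋ = $13,671 → take DB $14,921. Book value $14,922.
Year 3 (final): $14,922 − $2,500 = $12,422. Book value $2,500.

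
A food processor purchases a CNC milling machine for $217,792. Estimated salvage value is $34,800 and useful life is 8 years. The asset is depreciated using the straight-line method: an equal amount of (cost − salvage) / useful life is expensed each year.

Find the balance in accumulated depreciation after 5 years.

$114,370

Depreciable base = $217,792 − $34,800 = $182,992.
Annual expense = $182,992 / 8 = $22,874.
End of year 1: book value $194,918.
End of year 2: book value $172,044.
End of year 3: book value $149,170.
End of year 4: book value $126,296.
End of year 5: book value $103,422.
Accumulated through year 5 = $217,792 − $103,422 = $114,370.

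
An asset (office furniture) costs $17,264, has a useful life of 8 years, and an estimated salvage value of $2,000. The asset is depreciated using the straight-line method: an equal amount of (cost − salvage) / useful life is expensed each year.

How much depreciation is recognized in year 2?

$1,908

Depreciable base = $17,264 − $2,000 = $15,264.
Annual expense = $15,264 / 8 = $1,908.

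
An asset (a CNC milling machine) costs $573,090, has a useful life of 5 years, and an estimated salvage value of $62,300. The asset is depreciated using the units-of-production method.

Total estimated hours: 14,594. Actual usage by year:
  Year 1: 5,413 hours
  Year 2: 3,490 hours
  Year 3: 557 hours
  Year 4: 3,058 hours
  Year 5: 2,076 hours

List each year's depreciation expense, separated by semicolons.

$189,455; $122,150; $19,495; $107,030; $72,660

Depreciable base = $573,090 − $62,300 = $510,790.
Rate = $510,790 / 14,594 hours = $35 per hour.
Year 1: 5,413 × $35 = $189,455. Book value $383,635.
Year 2: 3,490 × $35 = $122,150. Book value $261,485.
Year 3: 557 × $35 = $19,495. Book value $241,990.
Year 4: 3,058 × $35 = $107,030. Book value $134,960.
Year 5: 2,076 × $35 = $72,660. Book value $62,300.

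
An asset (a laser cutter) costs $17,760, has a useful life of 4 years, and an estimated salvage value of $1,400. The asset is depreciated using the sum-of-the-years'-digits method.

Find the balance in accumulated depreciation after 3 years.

$14,724

Depreciable base = $17,760 − $1,400 = $16,360.
Sum of the years' digits = 4+3+2+1 = 10.
Year 1: $16,360 × 4/10 = $6,544. Book value $11,216.
Year 2: $16,360 × 3/10 = $4,908. Book value $6,308.
Year 3: $16,360 × 2/10 = $3,272. Book value $3,036.
Accumulated through year 3 = $17,760 − $3,036 = $14,724.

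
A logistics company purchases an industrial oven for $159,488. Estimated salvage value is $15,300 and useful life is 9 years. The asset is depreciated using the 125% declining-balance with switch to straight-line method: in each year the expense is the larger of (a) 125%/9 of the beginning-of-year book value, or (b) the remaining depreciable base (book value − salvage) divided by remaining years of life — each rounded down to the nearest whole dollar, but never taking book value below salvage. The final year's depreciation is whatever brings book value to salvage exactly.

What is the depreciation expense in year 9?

$14,423

Depreciable base = $159,488 − $15,300 = $144,188.
Year 1: DB = ⌊$159,488 × 125%/9⌋ = $22,151; SL = ⌊$144,188/9⌋ = $16,020 → take DB $22,151. Book value $137,337.
Year 2: DB = ⌊$137,337 × 125%/9⌋ = $19,074; SL = ⌊$122,037/8⌋ = $15,254 → take DB $19,074. Book value $118,263.
Year 3: DB = ⌊$118,263 × 125%/9⌋ = $16,425; SL = ⌊$102,963/7⌋ = $14,709 → take DB $16,425. Book value $101,838.
Year 4: DB = ⌊$101,838 × 125%/9⌋ = $14,144; SL = ⌊$86,538/6⌋ = $14,423 → take SL $14,423. Book value $87,415.
Year 5: DB = ⌊$87,415 × 125%/9⌋ = $12,140; SL = ⌊$72,115/5⌋ = $14,423 → take SL $14,423. Book value $72,992.
Year 6: DB = ⌊$72,992 × 125%/9⌋ = $10,137; SL = ⌊$57,692/4⌋ = $14,423 → take SL $14,423. Book value $58,569.
Year 7: DB = ⌊$58,569 × 125%/9⌋ = $8,134; SL = ⌊$43,269/3⌋ = $14,423 → take SL $14,423. Book value $44,146.
Year 8: DB = ⌊$44,146 × 125%/9⌋ = $6,131; SL = ⌊$28,846/2⌋ = $14,423 → take SL $14,423. Book value $29,723.
Year 9 (final): $29,723 − $15,300 = $14,423. Book value $15,300.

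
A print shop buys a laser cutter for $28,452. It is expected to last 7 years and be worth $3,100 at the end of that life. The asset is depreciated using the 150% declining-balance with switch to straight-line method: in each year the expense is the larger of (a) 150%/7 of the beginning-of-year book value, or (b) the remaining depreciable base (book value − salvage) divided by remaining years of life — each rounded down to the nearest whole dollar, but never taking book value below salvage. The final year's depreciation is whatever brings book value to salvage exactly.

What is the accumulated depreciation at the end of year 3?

Depreciable base = $28,452 − $3,100 = $25,352.
Year 1: DB = ⌊$28,452 × 150%/7⌋ = $6,096; SL = ⌊$25,352/7⌋ = $3,621 → take DB $6,096. Book value $22,356.
Year 2: DB = ⌊$22,356 × 150%/7⌋ = $4,790; SL = ⌊$19,256/6⌋ = $3,209 → take DB $4,790. Book value $17,566.
Year 3: DB = ⌊$17,566 × 150%/7⌋ = $3,764; SL = ⌊$14,466/5⌋ = $2,893 → take DB $3,764. Book value $13,802.
Accumulated through year 3 = $28,452 − $13,802 = $14,650.

$14,650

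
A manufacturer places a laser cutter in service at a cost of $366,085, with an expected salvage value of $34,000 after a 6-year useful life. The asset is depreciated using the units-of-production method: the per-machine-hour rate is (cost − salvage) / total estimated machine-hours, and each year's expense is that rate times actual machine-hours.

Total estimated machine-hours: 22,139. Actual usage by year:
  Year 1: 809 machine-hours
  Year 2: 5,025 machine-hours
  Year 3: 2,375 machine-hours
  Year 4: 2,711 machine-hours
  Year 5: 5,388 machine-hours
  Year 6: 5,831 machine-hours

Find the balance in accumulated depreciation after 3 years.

Depreciable base = $366,085 − $34,000 = $332,085.
Rate = $332,085 / 22,139 machine-hours = $15 per machine-hour.
Year 1: 809 × $15 = $12,135. Book value $353,950.
Year 2: 5,025 × $15 = $75,375. Book value $278,575.
Year 3: 2,375 × $15 = $35,625. Book value $242,950.
Accumulated through year 3 = $366,085 − $242,950 = $123,135.

$123,135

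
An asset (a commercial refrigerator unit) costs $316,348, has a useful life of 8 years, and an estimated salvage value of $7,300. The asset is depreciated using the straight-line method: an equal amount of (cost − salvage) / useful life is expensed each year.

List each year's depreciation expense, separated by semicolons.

$38,631; $38,631; $38,631; $38,631; $38,631; $38,631; $38,631; $38,631

Depreciable base = $316,348 − $7,300 = $309,048.
Annual expense = $309,048 / 8 = $38,631.
End of year 1: book value $277,717.
End of year 2: book value $239,086.
End of year 3: book value $200,455.
End of year 4: book value $161,824.
End of year 5: book value $123,193.
End of year 6: book value $84,562.
End of year 7: book value $45,931.
End of year 8: book value $7,300.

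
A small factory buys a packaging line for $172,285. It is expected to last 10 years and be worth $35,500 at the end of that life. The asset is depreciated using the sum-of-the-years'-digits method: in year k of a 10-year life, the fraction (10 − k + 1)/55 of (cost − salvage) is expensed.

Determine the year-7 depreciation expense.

Depreciable base = $172,285 − $35,500 = $136,785.
Sum of the years' digits = 10+9+8+7+6+5+4+3+2+1 = 55.
Year 1: $136,785 × 10/55 = $24,870. Book value $147,415.
Year 2: $136,785 × 9/55 = $22,383. Book value $125,032.
Year 3: $136,785 × 8/55 = $19,896. Book value $105,136.
Year 4: $136,785 × 7/55 = $17,409. Book value $87,727.
Year 5: $136,785 × 6/55 = $14,922. Book value $72,805.
Year 6: $136,785 × 5/55 = $12,435. Book value $60,370.
Year 7: $136,785 × 4/55 = $9,948. Book value $50,422.

$9,948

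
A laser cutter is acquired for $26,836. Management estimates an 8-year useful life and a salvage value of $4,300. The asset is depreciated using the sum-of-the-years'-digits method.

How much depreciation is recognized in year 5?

$2,504

Depreciable base = $26,836 − $4,300 = $22,536.
Sum of the years' digits = 8+7+6+5+4+3+2+1 = 36.
Year 1: $22,536 × 8/36 = $5,008. Book value $21,828.
Year 2: $22,536 × 7/36 = $4,382. Book value $17,446.
Year 3: $22,536 × 6/36 = $3,756. Book value $13,690.
Year 4: $22,536 × 5/36 = $3,130. Book value $10,560.
Year 5: $22,536 × 4/36 = $2,504. Book value $8,056.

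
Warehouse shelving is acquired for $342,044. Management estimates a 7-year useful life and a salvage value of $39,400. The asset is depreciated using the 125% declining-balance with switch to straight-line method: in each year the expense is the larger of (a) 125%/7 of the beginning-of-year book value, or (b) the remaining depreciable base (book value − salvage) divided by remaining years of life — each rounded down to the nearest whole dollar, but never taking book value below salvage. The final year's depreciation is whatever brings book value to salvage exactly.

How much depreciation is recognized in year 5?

$37,545

Depreciable base = $342,044 − $39,400 = $302,644.
Year 1: DB = ⌊$342,044 × 125%/7⌋ = $61,079; SL = ⌊$302,644/7⌋ = $43,234 → take DB $61,079. Book value $280,965.
Year 2: DB = ⌊$280,965 × 125%/7⌋ = $50,172; SL = ⌊$241,565/6⌋ = $40,260 → take DB $50,172. Book value $230,793.
Year 3: DB = ⌊$230,793 × 125%/7⌋ = $41,213; SL = ⌊$191,393/5⌋ = $38,278 → take DB $41,213. Book value $189,580.
Year 4: DB = ⌊$189,580 × 125%/7⌋ = $33,853; SL = ⌊$150,180/4⌋ = $37,545 → take SL $37,545. Book value $152,035.
Year 5: DB = ⌊$152,035 × 125%/7⌋ = $27,149; SL = ⌊$112,635/3⌋ = $37,545 → take SL $37,545. Book value $114,490.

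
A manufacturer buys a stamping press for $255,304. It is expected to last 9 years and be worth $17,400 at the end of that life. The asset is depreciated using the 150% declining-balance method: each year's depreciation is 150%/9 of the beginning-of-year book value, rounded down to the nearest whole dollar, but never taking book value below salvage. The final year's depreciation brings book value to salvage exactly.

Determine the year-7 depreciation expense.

Depreciable base = $255,304 − $17,400 = $237,904.
Year 1: ⌊$255,304 × 150%/9⌋ = $42,550. Book value $212,754.
Year 2: ⌊$212,754 × 150%/9⌋ = $35,459. Book value $177,295.
Year 3: ⌊$177,295 × 150%/9⌋ = $29,549. Book value $147,746.
Year 4: ⌊$147,746 × 150%/9⌋ = $24,624. Book value $123,122.
Year 5: ⌊$123,122 × 150%/9⌋ = $20,520. Book value $102,602.
Year 6: ⌊$102,602 × 150%/9⌋ = $17,100. Book value $85,502.
Year 7: ⌊$85,502 × 150%/9⌋ = $14,250. Book value $71,252.

$14,250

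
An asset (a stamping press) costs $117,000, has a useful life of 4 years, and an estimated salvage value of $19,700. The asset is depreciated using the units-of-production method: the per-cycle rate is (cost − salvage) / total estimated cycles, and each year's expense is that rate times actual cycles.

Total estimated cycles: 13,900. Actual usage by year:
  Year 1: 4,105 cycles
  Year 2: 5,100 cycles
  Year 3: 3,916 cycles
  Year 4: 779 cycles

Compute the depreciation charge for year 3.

$27,412

Depreciable base = $117,000 − $19,700 = $97,300.
Rate = $97,300 / 13,900 cycles = $7 per cycle.
Year 1: 4,105 × $7 = $28,735. Book value $88,265.
Year 2: 5,100 × $7 = $35,700. Book value $52,565.
Year 3: 3,916 × $7 = $27,412. Book value $25,153.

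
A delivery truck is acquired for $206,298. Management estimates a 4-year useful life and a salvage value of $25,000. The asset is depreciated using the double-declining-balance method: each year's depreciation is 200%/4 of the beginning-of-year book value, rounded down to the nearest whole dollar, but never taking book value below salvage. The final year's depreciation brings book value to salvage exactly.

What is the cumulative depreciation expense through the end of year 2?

$154,723

Depreciable base = $206,298 − $25,000 = $181,298.
Year 1: ⌊$206,298 × 200%/4⌋ = $103,149. Book value $103,149.
Year 2: ⌊$103,149 × 200%/4⌋ = $51,574. Book value $51,575.
Accumulated through year 2 = $206,298 − $51,575 = $154,723.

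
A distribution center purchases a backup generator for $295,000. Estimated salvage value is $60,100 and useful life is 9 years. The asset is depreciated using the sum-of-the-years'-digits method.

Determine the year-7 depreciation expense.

$15,660

Depreciable base = $295,000 − $60,100 = $234,900.
Sum of the years' digits = 9+8+7+6+5+4+3+2+1 = 45.
Year 1: $234,900 × 9/45 = $46,980. Book value $248,020.
Year 2: $234,900 × 8/45 = $41,760. Book value $206,260.
Year 3: $234,900 × 7/45 = $36,540. Book value $169,720.
Year 4: $234,900 × 6/45 = $31,320. Book value $138,400.
Year 5: $234,900 × 5/45 = $26,100. Book value $112,300.
Year 6: $234,900 × 4/45 = $20,880. Book value $91,420.
Year 7: $234,900 × 3/45 = $15,660. Book value $75,760.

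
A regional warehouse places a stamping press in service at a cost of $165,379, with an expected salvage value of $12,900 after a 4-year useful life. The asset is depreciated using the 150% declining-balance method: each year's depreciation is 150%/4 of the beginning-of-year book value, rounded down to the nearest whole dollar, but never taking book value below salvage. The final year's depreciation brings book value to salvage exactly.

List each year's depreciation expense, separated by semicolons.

Depreciable base = $165,379 − $12,900 = $152,479.
Year 1: ⌊$165,379 × 150%/4⌋ = $62,017. Book value $103,362.
Year 2: ⌊$103,362 × 150%/4⌋ = $38,760. Book value $64,602.
Year 3: ⌊$64,602 × 150%/4⌋ = $24,225. Book value $40,377.
Year 4 (final): $40,377 − $12,900 = $27,477. Book value $12,900.

$62,017; $38,760; $24,225; $27,477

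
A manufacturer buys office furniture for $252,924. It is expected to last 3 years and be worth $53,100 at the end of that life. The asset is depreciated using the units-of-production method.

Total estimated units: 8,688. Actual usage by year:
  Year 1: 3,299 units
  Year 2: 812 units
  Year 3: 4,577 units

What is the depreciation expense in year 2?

Depreciable base = $252,924 − $53,100 = $199,824.
Rate = $199,824 / 8,688 units = $23 per unit.
Year 1: 3,299 × $23 = $75,877. Book value $177,047.
Year 2: 812 × $23 = $18,676. Book value $158,371.

$18,676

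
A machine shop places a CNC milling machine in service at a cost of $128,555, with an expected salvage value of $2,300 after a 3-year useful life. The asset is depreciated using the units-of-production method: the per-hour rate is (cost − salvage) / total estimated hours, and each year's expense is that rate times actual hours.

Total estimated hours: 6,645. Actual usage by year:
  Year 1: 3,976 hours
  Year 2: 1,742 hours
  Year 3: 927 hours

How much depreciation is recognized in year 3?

Depreciable base = $128,555 − $2,300 = $126,255.
Rate = $126,255 / 6,645 hours = $19 per hour.
Year 1: 3,976 × $19 = $75,544. Book value $53,011.
Year 2: 1,742 × $19 = $33,098. Book value $19,913.
Year 3: 927 × $19 = $17,613. Book value $2,300.

$17,613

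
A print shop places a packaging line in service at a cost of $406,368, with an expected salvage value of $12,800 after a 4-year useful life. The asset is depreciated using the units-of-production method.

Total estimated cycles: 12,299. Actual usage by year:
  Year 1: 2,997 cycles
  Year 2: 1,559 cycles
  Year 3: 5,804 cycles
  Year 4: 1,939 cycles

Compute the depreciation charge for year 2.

$49,888

Depreciable base = $406,368 − $12,800 = $393,568.
Rate = $393,568 / 12,299 cycles = $32 per cycle.
Year 1: 2,997 × $32 = $95,904. Book value $310,464.
Year 2: 1,559 × $32 = $49,888. Book value $260,576.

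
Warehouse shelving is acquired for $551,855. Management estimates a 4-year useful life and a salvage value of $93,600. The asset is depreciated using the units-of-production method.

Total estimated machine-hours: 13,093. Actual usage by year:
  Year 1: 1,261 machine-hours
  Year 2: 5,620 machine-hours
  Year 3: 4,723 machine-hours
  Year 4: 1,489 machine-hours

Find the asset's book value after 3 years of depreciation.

Depreciable base = $551,855 − $93,600 = $458,255.
Rate = $458,255 / 13,093 machine-hours = $35 per machine-hour.
Year 1: 1,261 × $35 = $44,135. Book value $507,720.
Year 2: 5,620 × $35 = $196,700. Book value $311,020.
Year 3: 4,723 × $35 = $165,305. Book value $145,715.

$145,715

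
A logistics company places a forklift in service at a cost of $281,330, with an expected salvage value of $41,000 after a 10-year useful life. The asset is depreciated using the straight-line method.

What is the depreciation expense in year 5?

$24,033

Depreciable base = $281,330 − $41,000 = $240,330.
Annual expense = $240,330 / 10 = $24,033.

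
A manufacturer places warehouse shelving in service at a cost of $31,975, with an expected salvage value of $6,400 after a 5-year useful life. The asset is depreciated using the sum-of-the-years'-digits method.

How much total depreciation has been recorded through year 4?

Depreciable base = $31,975 − $6,400 = $25,575.
Sum of the years' digits = 5+4+3+2+1 = 15.
Year 1: $25,575 × 5/15 = $8,525. Book value $23,450.
Year 2: $25,575 × 4/15 = $6,820. Book value $16,630.
Year 3: $25,575 × 3/15 = $5,115. Book value $11,515.
Year 4: $25,575 × 2/15 = $3,410. Book value $8,105.
Accumulated through year 4 = $31,975 − $8,105 = $23,870.

$23,870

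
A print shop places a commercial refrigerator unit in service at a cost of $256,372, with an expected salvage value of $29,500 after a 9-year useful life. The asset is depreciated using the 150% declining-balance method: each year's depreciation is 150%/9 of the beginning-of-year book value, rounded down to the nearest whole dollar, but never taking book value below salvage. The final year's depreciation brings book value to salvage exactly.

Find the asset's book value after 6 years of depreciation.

$85,860

Depreciable base = $256,372 − $29,500 = $226,872.
Year 1: ⌊$256,372 × 150%/9⌋ = $42,728. Book value $213,644.
Year 2: ⌊$213,644 × 150%/9⌋ = $35,607. Book value $178,037.
Year 3: ⌊$178,037 × 150%/9⌋ = $29,672. Book value $148,365.
Year 4: ⌊$148,365 × 150%/9⌋ = $24,727. Book value $123,638.
Year 5: ⌊$123,638 × 150%/9⌋ = $20,606. Book value $103,032.
Year 6: ⌊$103,032 × 150%/9⌋ = $17,172. Book value $85,860.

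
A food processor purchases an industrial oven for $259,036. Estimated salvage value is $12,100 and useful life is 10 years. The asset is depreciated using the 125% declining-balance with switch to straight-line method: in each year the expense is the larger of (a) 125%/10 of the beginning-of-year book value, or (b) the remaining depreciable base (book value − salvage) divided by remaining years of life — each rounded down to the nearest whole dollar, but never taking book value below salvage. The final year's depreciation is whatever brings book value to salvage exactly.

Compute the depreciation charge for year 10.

$23,063

Depreciable base = $259,036 − $12,100 = $246,936.
Year 1: DB = ⌊$259,036 × 125%/10⌋ = $32,379; SL = ⌊$246,936/10⌋ = $24,693 → take DB $32,379. Book value $226,657.
Year 2: DB = ⌊$226,657 × 125%/10⌋ = $28,332; SL = ⌊$214,557/9⌋ = $23,839 → take DB $28,332. Book value $198,325.
Year 3: DB = ⌊$198,325 × 125%/10⌋ = $24,790; SL = ⌊$186,225/8⌋ = $23,278 → take DB $24,790. Book value $173,535.
Year 4: DB = ⌊$173,535 × 125%/10⌋ = $21,691; SL = ⌊$161,435/7⌋ = $23,062 → take SL $23,062. Book value $150,473.
Year 5: DB = ⌊$150,473 × 125%/10⌋ = $18,809; SL = ⌊$138,373/6⌋ = $23,062 → take SL $23,062. Book value $127,411.
Year 6: DB = ⌊$127,411 × 125%/10⌋ = $15,926; SL = ⌊$115,311/5⌋ = $23,062 → take SL $23,062. Book value $104,349.
Year 7: DB = ⌊$104,349 × 125%/10⌋ = $13,043; SL = ⌊$92,249/4⌋ = $23,062 → take SL $23,062. Book value $81,287.
Year 8: DB = ⌊$81,287 × 125%/10⌋ = $10,160; SL = ⌊$69,187/3⌋ = $23,062 → take SL $23,062. Book value $58,225.
Year 9: DB = ⌊$58,225 × 125%/10⌋ = $7,278; SL = ⌊$46,125/2⌋ = $23,062 → take SL $23,062. Book value $35,163.
Year 10 (final): $35,163 − $12,100 = $23,063. Book value $12,100.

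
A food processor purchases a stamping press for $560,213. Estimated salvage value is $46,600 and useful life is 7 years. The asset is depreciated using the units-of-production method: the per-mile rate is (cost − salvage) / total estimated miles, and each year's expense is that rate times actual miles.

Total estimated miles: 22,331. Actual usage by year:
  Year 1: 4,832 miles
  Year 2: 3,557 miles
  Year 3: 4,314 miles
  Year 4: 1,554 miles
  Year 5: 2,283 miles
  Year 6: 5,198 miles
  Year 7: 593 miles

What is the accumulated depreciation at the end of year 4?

$327,911

Depreciable base = $560,213 − $46,600 = $513,613.
Rate = $513,613 / 22,331 miles = $23 per mile.
Year 1: 4,832 × $23 = $111,136. Book value $449,077.
Year 2: 3,557 × $23 = $81,811. Book value $367,266.
Year 3: 4,314 × $23 = $99,222. Book value $268,044.
Year 4: 1,554 × $23 = $35,742. Book value $232,302.
Accumulated through year 4 = $560,213 − $232,302 = $327,911.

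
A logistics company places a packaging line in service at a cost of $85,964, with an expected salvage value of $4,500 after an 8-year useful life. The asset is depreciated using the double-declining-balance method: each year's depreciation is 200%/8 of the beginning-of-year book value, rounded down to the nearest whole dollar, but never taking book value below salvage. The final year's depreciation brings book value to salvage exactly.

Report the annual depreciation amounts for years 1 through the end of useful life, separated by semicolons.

$21,491; $16,118; $12,088; $9,066; $6,800; $5,100; $3,825; $6,976

Depreciable base = $85,964 − $4,500 = $81,464.
Year 1: ⌊$85,964 × 200%/8⌋ = $21,491. Book value $64,473.
Year 2: ⌊$64,473 × 200%/8⌋ = $16,118. Book value $48,355.
Year 3: ⌊$48,355 × 200%/8⌋ = $12,088. Book value $36,267.
Year 4: ⌊$36,267 × 200%/8⌋ = $9,066. Book value $27,201.
Year 5: ⌊$27,201 × 200%/8⌋ = $6,800. Book value $20,401.
Year 6: ⌊$20,401 × 200%/8⌋ = $5,100. Book value $15,301.
Year 7: ⌊$15,301 × 200%/8⌋ = $3,825. Book value $11,476.
Year 8 (final): $11,476 − $4,500 = $6,976. Book value $4,500.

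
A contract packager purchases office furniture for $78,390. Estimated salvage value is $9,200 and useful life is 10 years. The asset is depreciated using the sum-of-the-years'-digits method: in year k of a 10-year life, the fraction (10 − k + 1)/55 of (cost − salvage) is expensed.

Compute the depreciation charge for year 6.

Depreciable base = $78,390 − $9,200 = $69,190.
Sum of the years' digits = 10+9+8+7+6+5+4+3+2+1 = 55.
Year 1: $69,190 × 10/55 = $12,580. Book value $65,810.
Year 2: $69,190 × 9/55 = $11,322. Book value $54,488.
Year 3: $69,190 × 8/55 = $10,064. Book value $44,424.
Year 4: $69,190 × 7/55 = $8,806. Book value $35,618.
Year 5: $69,190 × 6/55 = $7,548. Book value $28,070.
Year 6: $69,190 × 5/55 = $6,290. Book value $21,780.

$6,290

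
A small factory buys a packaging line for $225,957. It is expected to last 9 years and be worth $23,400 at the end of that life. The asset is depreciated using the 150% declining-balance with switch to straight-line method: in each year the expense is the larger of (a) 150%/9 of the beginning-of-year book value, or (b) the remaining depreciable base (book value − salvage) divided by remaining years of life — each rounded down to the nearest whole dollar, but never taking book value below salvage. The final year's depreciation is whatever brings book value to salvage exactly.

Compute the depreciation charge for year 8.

Depreciable base = $225,957 − $23,400 = $202,557.
Year 1: DB = ⌊$225,957 × 150%/9⌋ = $37,659; SL = ⌊$202,557/9⌋ = $22,506 → take DB $37,659. Book value $188,298.
Year 2: DB = ⌊$188,298 × 150%/9⌋ = $31,383; SL = ⌊$164,898/8⌋ = $20,612 → take DB $31,383. Book value $156,915.
Year 3: DB = ⌊$156,915 × 150%/9⌋ = $26,152; SL = ⌊$133,515/7⌋ = $19,073 → take DB $26,152. Book value $130,763.
Year 4: DB = ⌊$130,763 × 150%/9⌋ = $21,793; SL = ⌊$107,363/6⌋ = $17,893 → take DB $21,793. Book value $108,970.
Year 5: DB = ⌊$108,970 × 150%/9⌋ = $18,161; SL = ⌊$85,570/5⌋ = $17,114 → take DB $18,161. Book value $90,809.
Year 6: DB = ⌊$90,809 × 150%/9⌋ = $15,134; SL = ⌊$67,409/4⌋ = $16,852 → take SL $16,852. Book value $73,957.
Year 7: DB = ⌊$73,957 × 150%/9⌋ = $12,326; SL = ⌊$50,557/3⌋ = $16,852 → take SL $16,852. Book value $57,105.
Year 8: DB = ⌊$57,105 × 150%/9⌋ = $9,517; SL = ⌊$33,705/2⌋ = $16,852 → take SL $16,852. Book value $40,253.

$16,852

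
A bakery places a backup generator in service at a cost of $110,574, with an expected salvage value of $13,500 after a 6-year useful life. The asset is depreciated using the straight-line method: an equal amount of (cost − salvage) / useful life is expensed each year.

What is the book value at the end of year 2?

Depreciable base = $110,574 − $13,500 = $97,074.
Annual expense = $97,074 / 6 = $16,179.
End of year 1: book value $94,395.
End of year 2: book value $78,216.

$78,216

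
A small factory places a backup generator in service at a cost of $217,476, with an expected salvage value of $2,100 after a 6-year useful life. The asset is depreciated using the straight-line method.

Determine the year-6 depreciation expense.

Depreciable base = $217,476 − $2,100 = $215,376.
Annual expense = $215,376 / 6 = $35,896.

$35,896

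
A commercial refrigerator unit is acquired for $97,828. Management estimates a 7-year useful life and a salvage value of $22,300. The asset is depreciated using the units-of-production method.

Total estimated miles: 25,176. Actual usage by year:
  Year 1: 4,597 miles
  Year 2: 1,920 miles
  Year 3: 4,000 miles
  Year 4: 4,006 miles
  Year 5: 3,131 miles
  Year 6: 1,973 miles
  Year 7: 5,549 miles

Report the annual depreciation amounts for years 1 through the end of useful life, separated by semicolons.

$13,791; $5,760; $12,000; $12,018; $9,393; $5,919; $16,647

Depreciable base = $97,828 − $22,300 = $75,528.
Rate = $75,528 / 25,176 miles = $3 per mile.
Year 1: 4,597 × $3 = $13,791. Book value $84,037.
Year 2: 1,920 × $3 = $5,760. Book value $78,277.
Year 3: 4,000 × $3 = $12,000. Book value $66,277.
Year 4: 4,006 × $3 = $12,018. Book value $54,259.
Year 5: 3,131 × $3 = $9,393. Book value $44,866.
Year 6: 1,973 × $3 = $5,919. Book value $38,947.
Year 7: 5,549 × $3 = $16,647. Book value $22,300.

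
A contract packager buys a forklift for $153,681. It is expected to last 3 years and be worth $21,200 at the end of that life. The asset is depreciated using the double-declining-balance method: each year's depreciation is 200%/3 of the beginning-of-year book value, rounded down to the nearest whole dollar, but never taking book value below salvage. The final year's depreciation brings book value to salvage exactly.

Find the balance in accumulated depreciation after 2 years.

Depreciable base = $153,681 − $21,200 = $132,481.
Year 1: ⌊$153,681 × 200%/3⌋ = $102,454. Book value $51,227.
Year 2: ⌊$51,227 × 200%/3⌋ = $34,151, capped at $30,027. Book value $21,200.
Accumulated through year 2 = $153,681 − $21,200 = $132,481.

$132,481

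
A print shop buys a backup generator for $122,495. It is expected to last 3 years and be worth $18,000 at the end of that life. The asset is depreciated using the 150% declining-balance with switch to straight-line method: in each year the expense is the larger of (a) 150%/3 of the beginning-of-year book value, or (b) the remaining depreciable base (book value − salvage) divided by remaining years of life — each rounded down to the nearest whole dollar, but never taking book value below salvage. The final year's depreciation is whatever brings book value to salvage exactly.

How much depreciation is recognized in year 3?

$12,624

Depreciable base = $122,495 − $18,000 = $104,495.
Year 1: DB = ⌊$122,495 × 150%/3⌋ = $61,247; SL = ⌊$104,495/3⌋ = $34,831 → take DB $61,247. Book value $61,248.
Year 2: DB = ⌊$61,248 × 150%/3⌋ = $30,624; SL = ⌊$43,248/2⌋ = $21,624 → take DB $30,624. Book value $30,624.
Year 3 (final): $30,624 − $18,000 = $12,624. Book value $18,000.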